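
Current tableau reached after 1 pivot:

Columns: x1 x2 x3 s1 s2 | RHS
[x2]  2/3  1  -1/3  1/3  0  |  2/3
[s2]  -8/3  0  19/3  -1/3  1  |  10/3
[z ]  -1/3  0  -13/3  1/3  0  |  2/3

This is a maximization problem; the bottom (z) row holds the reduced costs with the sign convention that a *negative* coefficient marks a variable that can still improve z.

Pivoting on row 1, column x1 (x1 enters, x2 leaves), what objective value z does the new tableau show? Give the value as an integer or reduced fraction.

Minimum ratio for x1: (2/3)/(2/3) = 1.
z changes by −(z-row coeff of x1)·ratio = −(-1/3)·1 = 1/3.
New z = 2/3 + (1/3) = 1.

1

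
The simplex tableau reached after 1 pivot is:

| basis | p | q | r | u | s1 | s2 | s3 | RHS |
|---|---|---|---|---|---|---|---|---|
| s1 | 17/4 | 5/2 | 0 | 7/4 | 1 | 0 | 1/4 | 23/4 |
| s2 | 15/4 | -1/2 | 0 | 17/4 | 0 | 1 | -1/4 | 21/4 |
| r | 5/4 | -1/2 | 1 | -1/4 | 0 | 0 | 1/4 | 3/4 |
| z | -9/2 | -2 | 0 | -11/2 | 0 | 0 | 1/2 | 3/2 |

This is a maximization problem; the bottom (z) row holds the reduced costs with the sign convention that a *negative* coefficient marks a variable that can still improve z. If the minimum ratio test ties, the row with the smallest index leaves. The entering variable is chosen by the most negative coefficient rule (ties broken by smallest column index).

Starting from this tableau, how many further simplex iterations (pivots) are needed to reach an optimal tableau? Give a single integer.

pivot: u in, s2 out → z = 141/17
pivot: q in, s1 out → z = 543/46
No improving column remains; optimal.

2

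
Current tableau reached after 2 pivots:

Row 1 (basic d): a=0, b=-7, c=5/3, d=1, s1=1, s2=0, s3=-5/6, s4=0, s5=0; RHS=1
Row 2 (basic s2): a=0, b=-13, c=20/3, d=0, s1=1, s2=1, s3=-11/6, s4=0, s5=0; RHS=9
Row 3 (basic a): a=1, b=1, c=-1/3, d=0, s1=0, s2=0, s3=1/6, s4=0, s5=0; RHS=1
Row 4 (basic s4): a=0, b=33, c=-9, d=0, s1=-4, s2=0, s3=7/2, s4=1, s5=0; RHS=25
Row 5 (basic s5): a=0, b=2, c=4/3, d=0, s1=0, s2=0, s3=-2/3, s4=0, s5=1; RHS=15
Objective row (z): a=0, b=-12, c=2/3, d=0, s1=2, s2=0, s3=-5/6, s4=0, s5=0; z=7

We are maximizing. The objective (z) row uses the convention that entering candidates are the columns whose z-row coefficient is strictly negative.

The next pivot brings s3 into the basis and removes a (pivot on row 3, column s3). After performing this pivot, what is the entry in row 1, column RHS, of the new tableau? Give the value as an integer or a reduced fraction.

6

Pivot element is row 3, column s3: 1/6.
Normalize row 3: new (row 3, RHS) = 1/(1/6) = 6.
row 1 ← row 1 − (-5/6)·(new row 3): 1 − (-5/6)·6 = 6.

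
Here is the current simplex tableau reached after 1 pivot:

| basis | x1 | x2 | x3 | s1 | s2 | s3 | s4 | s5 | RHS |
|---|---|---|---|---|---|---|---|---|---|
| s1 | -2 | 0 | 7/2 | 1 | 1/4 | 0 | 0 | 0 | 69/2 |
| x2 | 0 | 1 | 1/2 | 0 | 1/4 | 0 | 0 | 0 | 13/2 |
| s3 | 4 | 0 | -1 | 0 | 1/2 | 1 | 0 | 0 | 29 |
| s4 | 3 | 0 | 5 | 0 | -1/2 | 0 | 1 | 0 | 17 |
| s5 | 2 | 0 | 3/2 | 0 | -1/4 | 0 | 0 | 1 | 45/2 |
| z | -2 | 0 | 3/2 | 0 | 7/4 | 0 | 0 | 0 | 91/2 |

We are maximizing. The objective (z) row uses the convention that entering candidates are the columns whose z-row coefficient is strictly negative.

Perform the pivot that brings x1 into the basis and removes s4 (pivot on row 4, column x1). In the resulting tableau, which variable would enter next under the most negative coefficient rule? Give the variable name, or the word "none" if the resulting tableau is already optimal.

none

Pivot element 3. New z-row = old z-row − (-2)·(row 4/3).
Updated z-row coefficients: x1: 0, x2: 0, x3: 29/6, s1: 0, s2: 17/12, s3: 0, s4: 2/3, s5: 0.
No coefficient is strictly negative; the tableau after this pivot is optimal.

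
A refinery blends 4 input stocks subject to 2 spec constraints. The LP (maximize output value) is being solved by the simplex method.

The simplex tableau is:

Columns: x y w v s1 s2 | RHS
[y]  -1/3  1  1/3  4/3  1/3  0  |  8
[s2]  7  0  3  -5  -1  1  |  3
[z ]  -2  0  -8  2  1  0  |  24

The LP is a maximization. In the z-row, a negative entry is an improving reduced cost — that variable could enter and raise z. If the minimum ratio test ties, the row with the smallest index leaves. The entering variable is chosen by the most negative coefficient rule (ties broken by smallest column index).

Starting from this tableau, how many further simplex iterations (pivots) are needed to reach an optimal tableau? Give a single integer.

2

pivot: w in, s2 out → z = 32
pivot: v in, y out → z = 78
No improving column remains; optimal.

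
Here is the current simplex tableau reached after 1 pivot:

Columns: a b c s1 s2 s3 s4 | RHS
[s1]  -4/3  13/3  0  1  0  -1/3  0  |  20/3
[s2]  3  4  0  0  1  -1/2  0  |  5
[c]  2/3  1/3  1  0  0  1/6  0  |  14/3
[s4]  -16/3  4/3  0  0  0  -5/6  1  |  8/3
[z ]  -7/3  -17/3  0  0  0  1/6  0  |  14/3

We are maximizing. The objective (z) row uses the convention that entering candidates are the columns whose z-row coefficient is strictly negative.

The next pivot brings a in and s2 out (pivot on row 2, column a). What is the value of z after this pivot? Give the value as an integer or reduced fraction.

Minimum ratio for a: 5/3 = 5/3.
z changes by −(z-row coeff of a)·ratio = −(-7/3)·(5/3) = 35/9.
New z = 14/3 + (35/9) = 77/9.

77/9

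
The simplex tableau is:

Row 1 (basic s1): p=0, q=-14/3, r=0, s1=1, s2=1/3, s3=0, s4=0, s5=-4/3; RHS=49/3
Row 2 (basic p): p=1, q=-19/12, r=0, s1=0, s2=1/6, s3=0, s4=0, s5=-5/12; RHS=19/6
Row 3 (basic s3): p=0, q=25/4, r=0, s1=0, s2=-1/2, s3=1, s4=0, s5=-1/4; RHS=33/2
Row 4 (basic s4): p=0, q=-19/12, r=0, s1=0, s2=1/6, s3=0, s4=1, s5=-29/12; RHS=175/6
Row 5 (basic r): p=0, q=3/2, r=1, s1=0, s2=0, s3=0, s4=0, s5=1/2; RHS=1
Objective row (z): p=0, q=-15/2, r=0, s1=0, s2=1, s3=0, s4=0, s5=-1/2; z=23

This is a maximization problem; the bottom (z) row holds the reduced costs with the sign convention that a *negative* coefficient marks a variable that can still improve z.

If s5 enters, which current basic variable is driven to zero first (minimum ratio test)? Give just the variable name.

r

Ratios: row 1 (s1): entry -4/3 ≤ 0, skip; row 2 (p): entry -5/12 ≤ 0, skip; row 3 (s3): entry -1/4 ≤ 0, skip; row 4 (s4): entry -29/12 ≤ 0, skip; row 5 (r): 1/(1/2) = 2.
Minimum ratio 2 is in the r row, so r leaves.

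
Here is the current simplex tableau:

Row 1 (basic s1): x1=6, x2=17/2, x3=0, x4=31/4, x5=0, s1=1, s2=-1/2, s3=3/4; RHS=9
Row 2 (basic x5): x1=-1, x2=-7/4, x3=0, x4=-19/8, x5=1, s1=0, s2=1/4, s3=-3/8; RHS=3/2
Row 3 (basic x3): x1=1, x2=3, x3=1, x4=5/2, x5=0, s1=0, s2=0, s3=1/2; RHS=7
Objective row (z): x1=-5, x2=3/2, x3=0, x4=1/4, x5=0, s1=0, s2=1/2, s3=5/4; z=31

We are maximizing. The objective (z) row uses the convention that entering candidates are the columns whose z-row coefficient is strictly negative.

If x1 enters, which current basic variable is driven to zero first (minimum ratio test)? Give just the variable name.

Ratios: row 1 (s1): 9/6 = 3/2; row 2 (x5): entry -1 ≤ 0, skip; row 3 (x3): 7/1 = 7.
Minimum ratio 3/2 is in the s1 row, so s1 leaves.

s1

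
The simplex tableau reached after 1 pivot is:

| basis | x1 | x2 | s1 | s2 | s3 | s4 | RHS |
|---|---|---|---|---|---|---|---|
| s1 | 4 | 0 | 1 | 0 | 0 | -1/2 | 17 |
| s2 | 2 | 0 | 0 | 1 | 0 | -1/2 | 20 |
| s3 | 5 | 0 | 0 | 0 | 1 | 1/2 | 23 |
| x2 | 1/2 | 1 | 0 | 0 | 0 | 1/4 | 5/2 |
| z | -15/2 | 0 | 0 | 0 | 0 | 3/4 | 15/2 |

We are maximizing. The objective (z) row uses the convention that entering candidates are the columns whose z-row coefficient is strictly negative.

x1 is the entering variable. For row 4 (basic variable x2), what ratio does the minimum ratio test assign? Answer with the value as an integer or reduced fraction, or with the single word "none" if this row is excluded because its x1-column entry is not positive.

Ratio = RHS / (x1 entry) = (5/2) / (1/2) = 5.

5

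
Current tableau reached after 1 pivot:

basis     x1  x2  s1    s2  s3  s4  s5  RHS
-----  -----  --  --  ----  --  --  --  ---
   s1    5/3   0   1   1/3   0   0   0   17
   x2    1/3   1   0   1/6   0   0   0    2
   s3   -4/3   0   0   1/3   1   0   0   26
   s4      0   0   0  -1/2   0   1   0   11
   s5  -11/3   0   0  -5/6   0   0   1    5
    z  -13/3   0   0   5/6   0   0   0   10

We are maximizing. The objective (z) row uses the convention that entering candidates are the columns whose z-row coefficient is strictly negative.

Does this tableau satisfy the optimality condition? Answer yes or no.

no

Column x1 has objective-row coefficient -13/3, which is negative; an improving pivot exists, so not yet optimal.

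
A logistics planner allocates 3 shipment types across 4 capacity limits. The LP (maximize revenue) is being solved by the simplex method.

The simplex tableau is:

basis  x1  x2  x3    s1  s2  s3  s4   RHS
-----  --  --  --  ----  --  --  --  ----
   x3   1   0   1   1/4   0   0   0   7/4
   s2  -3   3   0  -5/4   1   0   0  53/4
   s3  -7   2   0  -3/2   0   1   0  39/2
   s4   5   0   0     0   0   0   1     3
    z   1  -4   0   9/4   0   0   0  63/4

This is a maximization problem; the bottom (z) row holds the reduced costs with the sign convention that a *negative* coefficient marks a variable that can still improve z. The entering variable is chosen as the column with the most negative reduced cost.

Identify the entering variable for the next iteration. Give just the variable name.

x2

Objective-row coefficients: x1: 1, x2: -4, x3: 0, s1: 9/4, s2: 0, s3: 0, s4: 0.
The most negative is -4 in column x2, so x2 enters.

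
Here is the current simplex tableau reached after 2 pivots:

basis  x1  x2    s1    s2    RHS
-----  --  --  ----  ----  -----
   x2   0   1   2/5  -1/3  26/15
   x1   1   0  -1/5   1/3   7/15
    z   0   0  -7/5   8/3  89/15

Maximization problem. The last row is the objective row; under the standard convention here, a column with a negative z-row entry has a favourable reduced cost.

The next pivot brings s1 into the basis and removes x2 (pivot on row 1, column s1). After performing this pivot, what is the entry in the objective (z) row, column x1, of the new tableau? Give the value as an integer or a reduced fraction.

Pivot element is row 1, column s1: 2/5.
Normalize row 1: new (row 1, x1) = 0/(2/5) = 0.
z-row ← z-row − (-7/5)·(new row 1): 0 − (-7/5)·0 = 0.

0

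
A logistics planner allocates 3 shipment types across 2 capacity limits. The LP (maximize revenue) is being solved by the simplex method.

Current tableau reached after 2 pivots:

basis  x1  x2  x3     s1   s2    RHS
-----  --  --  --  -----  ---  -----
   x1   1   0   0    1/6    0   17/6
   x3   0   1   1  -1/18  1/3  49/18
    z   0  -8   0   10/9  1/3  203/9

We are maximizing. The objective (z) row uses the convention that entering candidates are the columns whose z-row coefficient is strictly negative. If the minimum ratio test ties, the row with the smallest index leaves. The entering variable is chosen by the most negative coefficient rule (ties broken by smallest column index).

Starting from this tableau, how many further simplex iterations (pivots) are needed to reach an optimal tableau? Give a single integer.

1

pivot: x2 in, x3 out → z = 133/3
No improving column remains; optimal.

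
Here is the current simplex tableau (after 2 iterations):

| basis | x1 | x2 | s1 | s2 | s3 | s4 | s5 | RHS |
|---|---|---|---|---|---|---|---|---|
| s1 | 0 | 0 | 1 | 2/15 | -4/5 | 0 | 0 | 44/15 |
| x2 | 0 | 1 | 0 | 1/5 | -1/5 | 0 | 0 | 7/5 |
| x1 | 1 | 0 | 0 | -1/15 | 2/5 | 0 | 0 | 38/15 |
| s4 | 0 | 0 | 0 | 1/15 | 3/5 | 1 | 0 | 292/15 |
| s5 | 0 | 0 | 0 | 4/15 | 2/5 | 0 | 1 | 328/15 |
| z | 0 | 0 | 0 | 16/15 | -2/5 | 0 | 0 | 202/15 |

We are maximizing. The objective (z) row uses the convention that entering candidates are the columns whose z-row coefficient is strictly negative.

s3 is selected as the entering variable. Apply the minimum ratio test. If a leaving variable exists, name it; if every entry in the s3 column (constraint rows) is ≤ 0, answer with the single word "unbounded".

Ratios: row 1 (s1): entry -4/5 ≤ 0, skip; row 2 (x2): entry -1/5 ≤ 0, skip; row 3 (x1): (38/15)/(2/5) = 19/3; row 4 (s4): (292/15)/(3/5) = 292/9; row 5 (s5): (328/15)/(2/5) = 164/3.
Minimum ratio is in the x1 row, so x1 leaves.

x1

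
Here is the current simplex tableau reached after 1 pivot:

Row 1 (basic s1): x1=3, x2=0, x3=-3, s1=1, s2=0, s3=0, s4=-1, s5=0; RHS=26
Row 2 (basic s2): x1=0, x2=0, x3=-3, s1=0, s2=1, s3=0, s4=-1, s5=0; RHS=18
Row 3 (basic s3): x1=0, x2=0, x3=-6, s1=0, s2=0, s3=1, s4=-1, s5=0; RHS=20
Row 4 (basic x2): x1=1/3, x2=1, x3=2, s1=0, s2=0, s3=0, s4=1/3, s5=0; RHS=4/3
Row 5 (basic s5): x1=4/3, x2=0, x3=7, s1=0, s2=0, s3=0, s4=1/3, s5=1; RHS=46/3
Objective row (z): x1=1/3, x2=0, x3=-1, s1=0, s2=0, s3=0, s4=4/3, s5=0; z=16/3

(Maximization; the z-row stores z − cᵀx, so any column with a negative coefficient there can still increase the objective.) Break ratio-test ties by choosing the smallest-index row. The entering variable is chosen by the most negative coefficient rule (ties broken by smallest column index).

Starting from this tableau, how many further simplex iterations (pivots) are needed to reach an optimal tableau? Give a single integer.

1

pivot: x3 in, x2 out → z = 6
No improving column remains; optimal.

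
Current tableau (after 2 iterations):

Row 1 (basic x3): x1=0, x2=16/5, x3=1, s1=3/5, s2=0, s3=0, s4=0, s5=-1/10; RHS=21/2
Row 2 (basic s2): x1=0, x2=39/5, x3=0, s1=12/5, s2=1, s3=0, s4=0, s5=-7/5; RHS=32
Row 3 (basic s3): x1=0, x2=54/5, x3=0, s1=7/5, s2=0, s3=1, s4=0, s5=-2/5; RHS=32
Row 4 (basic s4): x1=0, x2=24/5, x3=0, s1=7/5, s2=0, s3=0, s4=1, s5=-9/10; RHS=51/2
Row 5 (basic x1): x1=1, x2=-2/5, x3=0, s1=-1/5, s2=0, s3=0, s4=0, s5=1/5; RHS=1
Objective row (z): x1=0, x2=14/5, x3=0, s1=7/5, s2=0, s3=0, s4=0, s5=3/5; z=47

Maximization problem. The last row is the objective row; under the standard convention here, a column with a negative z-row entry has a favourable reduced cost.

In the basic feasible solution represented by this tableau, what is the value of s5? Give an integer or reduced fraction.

0

s5 is nonbasic (not in the basis column), so its value in the current BFS is 0.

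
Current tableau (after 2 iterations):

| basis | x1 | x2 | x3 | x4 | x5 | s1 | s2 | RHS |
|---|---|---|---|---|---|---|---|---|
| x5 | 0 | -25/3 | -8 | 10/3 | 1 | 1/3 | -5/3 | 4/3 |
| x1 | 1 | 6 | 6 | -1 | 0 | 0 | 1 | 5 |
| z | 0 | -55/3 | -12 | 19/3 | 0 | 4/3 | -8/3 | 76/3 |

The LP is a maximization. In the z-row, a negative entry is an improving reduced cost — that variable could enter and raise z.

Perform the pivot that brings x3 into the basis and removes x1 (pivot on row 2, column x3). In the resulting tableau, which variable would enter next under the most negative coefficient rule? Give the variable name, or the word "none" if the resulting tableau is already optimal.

x2

Pivot element 6. New z-row = old z-row − (-12)·(row 2/6).
Updated z-row coefficients: x1: 2, x2: -19/3, x3: 0, x4: 13/3, x5: 0, s1: 4/3, s2: -2/3.
The most negative is -19/3 in column x2, so x2 would enter next.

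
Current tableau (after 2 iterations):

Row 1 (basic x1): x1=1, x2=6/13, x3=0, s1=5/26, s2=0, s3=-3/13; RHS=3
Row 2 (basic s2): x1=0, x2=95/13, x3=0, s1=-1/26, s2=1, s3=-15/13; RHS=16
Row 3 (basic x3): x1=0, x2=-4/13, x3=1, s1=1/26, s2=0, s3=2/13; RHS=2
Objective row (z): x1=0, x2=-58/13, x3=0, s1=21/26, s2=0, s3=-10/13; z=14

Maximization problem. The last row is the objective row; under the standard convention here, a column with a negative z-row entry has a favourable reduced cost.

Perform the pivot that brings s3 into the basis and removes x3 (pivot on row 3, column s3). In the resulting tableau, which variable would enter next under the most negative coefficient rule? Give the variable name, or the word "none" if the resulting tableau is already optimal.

x2

Pivot element 2/13. New z-row = old z-row − (-10/13)·(row 3/(2/13)).
Updated z-row coefficients: x1: 0, x2: -6, x3: 5, s1: 1, s2: 0, s3: 0.
The most negative is -6 in column x2, so x2 would enter next.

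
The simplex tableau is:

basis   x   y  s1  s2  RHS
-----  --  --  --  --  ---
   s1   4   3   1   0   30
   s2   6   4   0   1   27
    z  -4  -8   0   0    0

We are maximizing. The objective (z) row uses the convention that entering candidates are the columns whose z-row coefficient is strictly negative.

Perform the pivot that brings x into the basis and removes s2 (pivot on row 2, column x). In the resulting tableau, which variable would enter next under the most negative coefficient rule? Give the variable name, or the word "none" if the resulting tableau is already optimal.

y

Pivot element 6. New z-row = old z-row − (-4)·(row 2/6).
Updated z-row coefficients: x: 0, y: -16/3, s1: 0, s2: 2/3.
The most negative is -16/3 in column y, so y would enter next.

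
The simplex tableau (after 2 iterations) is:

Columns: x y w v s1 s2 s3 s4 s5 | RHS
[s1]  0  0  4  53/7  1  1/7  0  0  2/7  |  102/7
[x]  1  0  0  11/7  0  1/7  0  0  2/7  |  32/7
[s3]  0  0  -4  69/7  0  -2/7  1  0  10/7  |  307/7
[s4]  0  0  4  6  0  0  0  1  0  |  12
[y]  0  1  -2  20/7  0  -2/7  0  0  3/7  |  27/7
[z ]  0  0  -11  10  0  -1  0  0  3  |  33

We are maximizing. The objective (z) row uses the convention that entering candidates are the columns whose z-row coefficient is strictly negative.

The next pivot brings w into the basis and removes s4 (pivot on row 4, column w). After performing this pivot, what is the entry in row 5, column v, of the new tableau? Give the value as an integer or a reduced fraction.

Pivot element is row 4, column w: 4.
Normalize row 4: new (row 4, v) = 6/4 = 3/2.
row 5 ← row 5 − (-2)·(new row 4): 20/7 − (-2)·(3/2) = 41/7.

41/7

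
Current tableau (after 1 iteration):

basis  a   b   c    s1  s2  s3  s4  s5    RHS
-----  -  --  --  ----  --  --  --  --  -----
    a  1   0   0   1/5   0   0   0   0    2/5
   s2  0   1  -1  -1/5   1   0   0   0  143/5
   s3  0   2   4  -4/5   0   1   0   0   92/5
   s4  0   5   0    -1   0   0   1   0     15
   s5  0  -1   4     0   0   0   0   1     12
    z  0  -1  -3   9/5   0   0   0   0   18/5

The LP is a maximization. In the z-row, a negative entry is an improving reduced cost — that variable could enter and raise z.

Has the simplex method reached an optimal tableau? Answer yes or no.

no

Column b has objective-row coefficient -1, which is negative; an improving pivot exists, so not yet optimal.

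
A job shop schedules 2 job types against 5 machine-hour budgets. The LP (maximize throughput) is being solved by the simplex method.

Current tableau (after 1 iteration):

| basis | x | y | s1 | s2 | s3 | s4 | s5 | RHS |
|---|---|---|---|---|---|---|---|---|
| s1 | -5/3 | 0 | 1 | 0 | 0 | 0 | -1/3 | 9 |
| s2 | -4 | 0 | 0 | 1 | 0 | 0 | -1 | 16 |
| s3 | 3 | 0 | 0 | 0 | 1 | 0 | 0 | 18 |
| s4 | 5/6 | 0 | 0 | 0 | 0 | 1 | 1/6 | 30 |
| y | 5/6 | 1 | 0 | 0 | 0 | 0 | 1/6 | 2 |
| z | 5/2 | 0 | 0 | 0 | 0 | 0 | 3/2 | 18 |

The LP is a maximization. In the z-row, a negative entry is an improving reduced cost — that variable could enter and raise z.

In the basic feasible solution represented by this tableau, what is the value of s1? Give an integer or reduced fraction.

9

s1 is basic (row 1); its value is the RHS of that row: 9.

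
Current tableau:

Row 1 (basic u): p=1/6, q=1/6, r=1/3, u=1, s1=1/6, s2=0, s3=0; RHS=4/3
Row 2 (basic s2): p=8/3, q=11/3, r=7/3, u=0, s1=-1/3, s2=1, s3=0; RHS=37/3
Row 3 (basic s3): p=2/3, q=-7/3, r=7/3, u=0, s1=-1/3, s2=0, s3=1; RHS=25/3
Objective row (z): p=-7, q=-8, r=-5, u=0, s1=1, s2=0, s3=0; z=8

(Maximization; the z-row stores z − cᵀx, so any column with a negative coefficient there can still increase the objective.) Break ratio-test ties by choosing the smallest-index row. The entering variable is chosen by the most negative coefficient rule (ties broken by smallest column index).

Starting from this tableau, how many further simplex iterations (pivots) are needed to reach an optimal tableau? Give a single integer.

2

pivot: q in, s2 out → z = 384/11
pivot: p in, q out → z = 323/8
No improving column remains; optimal.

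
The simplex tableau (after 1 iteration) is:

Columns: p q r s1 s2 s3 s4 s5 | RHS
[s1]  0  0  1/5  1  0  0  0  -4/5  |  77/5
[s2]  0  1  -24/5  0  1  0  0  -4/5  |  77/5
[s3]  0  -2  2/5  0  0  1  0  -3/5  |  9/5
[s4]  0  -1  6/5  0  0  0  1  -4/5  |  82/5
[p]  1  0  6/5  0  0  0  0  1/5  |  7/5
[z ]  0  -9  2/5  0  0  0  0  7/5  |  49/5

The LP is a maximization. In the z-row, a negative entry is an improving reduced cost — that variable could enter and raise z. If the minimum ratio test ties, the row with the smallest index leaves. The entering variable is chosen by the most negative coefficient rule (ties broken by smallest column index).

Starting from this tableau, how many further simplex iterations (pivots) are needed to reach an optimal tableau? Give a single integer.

pivot: q in, s2 out → z = 742/5
pivot: r in, p out → z = 595/3
No improving column remains; optimal.

2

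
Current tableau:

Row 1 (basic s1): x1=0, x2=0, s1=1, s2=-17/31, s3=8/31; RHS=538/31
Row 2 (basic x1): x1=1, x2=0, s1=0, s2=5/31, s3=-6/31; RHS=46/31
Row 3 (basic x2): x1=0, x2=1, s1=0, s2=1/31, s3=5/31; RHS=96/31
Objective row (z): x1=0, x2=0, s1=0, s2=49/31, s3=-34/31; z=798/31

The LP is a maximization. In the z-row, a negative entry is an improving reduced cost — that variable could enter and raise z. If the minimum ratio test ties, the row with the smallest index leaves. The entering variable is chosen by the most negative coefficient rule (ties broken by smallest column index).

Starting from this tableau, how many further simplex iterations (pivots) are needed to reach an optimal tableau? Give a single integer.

1

pivot: s3 in, x2 out → z = 234/5
No improving column remains; optimal.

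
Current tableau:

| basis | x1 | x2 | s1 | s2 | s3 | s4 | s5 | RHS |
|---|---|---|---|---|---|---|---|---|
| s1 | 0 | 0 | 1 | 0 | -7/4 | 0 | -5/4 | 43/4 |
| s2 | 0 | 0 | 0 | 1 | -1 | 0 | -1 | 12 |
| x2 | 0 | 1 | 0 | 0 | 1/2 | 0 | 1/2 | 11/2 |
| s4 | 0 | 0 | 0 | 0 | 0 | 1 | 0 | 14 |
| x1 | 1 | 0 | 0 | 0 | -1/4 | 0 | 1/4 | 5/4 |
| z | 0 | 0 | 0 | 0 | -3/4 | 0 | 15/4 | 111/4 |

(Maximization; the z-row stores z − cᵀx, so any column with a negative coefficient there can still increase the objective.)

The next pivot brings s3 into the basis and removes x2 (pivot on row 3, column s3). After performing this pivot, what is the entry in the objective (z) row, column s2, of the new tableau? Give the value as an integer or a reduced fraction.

0

Pivot element is row 3, column s3: 1/2.
Normalize row 3: new (row 3, s2) = 0/(1/2) = 0.
z-row ← z-row − (-3/4)·(new row 3): 0 − (-3/4)·0 = 0.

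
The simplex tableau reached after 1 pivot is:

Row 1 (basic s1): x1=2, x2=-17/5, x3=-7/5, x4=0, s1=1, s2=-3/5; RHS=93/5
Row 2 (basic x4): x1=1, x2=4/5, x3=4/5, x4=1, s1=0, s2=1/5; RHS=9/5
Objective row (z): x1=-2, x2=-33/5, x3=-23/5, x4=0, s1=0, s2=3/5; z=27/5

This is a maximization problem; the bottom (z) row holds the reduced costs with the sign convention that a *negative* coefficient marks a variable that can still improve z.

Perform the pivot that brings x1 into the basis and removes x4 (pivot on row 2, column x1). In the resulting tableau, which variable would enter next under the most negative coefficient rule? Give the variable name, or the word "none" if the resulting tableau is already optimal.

Pivot element 1. New z-row = old z-row − (-2)·(row 2/1).
Updated z-row coefficients: x1: 0, x2: -5, x3: -3, x4: 2, s1: 0, s2: 1.
The most negative is -5 in column x2, so x2 would enter next.

x2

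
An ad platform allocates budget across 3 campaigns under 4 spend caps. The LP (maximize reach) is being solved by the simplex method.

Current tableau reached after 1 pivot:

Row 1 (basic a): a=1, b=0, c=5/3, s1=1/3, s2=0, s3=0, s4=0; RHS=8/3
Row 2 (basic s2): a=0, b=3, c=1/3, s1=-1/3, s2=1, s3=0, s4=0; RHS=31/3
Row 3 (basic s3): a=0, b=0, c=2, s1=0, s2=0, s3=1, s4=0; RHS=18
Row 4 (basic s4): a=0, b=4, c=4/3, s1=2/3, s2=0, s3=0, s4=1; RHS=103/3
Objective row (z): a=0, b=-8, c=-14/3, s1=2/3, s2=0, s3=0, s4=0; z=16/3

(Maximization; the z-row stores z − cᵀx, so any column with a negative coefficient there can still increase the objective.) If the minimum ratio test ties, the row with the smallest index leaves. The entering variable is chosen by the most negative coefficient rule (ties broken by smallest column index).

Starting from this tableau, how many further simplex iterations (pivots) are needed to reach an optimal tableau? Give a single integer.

2

pivot: b in, s2 out → z = 296/9
pivot: c in, a out → z = 584/15
No improving column remains; optimal.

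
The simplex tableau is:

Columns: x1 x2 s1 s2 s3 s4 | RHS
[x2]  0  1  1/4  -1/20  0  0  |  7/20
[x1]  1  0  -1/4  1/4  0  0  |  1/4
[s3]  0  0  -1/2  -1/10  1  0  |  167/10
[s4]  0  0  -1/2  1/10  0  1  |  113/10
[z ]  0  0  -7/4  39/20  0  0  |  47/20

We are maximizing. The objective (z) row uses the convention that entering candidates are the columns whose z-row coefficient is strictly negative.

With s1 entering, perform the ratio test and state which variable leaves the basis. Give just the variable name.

Ratios: row 1 (x2): (7/20)/(1/4) = 7/5; row 2 (x1): entry -1/4 ≤ 0, skip; row 3 (s3): entry -1/2 ≤ 0, skip; row 4 (s4): entry -1/2 ≤ 0, skip.
Minimum ratio 7/5 is in the x2 row, so x2 leaves.

x2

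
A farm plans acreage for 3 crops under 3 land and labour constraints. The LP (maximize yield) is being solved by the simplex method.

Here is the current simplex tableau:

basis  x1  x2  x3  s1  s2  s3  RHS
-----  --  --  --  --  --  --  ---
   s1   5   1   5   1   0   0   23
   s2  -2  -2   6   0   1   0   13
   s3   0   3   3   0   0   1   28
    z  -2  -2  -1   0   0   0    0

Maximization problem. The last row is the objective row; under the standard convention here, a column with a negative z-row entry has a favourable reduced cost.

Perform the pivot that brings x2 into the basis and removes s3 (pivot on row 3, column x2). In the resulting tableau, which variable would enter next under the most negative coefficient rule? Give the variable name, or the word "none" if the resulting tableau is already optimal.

x1

Pivot element 3. New z-row = old z-row − (-2)·(row 3/3).
Updated z-row coefficients: x1: -2, x2: 0, x3: 1, s1: 0, s2: 0, s3: 2/3.
The most negative is -2 in column x1, so x1 would enter next.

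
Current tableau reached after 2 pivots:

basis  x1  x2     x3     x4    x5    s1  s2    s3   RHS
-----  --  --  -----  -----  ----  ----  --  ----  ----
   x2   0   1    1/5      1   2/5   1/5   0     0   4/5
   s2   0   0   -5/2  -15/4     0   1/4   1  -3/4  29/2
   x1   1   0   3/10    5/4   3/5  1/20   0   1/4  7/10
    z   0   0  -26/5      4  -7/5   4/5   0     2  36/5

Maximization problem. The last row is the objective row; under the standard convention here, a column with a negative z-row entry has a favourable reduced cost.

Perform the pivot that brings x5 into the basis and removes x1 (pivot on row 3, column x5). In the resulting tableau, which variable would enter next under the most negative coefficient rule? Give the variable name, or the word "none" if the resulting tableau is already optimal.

Pivot element 3/5. New z-row = old z-row − (-7/5)·(row 3/(3/5)).
Updated z-row coefficients: x1: 7/3, x2: 0, x3: -9/2, x4: 83/12, x5: 0, s1: 11/12, s2: 0, s3: 31/12.
The most negative is -9/2 in column x3, so x3 would enter next.

x3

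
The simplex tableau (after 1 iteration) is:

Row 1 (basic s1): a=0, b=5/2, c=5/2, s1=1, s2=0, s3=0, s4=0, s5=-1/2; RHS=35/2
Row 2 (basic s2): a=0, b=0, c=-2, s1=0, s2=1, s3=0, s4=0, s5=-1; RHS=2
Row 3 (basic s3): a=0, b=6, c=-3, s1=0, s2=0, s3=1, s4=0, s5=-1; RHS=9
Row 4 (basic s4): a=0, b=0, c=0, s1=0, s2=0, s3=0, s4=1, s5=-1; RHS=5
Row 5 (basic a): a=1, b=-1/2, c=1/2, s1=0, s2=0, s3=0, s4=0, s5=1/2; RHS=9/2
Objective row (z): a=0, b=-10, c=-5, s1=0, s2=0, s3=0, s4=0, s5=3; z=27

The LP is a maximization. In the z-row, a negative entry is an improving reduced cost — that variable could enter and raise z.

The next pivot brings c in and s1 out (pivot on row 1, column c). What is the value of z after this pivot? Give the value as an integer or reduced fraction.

Minimum ratio for c: (35/2)/(5/2) = 7.
z changes by −(z-row coeff of c)·ratio = −(-5)·7 = 35.
New z = 27 + 35 = 62.

62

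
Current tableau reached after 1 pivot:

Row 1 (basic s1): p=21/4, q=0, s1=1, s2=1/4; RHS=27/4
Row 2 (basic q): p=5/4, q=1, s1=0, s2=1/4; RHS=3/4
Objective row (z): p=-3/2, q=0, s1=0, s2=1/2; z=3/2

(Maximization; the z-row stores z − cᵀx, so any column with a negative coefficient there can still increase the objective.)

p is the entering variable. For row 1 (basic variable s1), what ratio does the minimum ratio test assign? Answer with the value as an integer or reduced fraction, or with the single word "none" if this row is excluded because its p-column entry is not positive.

9/7

Ratio = RHS / (p entry) = (27/4) / (21/4) = 9/7.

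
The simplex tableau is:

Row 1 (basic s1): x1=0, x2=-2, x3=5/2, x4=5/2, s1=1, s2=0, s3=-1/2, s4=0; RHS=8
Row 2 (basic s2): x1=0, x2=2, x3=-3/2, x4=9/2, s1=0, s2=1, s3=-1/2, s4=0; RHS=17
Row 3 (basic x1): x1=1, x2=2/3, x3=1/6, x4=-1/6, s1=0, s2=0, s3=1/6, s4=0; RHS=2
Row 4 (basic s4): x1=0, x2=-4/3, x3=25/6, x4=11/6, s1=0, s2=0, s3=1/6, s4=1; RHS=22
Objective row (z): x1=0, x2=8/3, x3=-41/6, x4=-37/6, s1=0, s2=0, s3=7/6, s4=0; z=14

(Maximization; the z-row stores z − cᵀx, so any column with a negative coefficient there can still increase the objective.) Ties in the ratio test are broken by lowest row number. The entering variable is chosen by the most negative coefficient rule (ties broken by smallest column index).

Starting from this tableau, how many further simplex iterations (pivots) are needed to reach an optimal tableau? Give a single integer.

pivot: x3 in, s1 out → z = 538/15
pivot: x2 in, x1 out → z = 41
pivot: x4 in, s2 out → z = 1619/38
No improving column remains; optimal.

3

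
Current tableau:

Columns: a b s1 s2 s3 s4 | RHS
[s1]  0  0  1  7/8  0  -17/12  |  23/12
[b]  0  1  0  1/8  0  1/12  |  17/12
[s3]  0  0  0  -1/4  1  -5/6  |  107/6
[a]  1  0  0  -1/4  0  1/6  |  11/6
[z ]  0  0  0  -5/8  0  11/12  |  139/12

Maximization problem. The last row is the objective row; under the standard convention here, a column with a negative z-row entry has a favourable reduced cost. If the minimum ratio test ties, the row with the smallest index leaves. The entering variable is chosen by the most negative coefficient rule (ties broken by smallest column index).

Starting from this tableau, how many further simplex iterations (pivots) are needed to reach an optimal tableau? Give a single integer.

pivot: s2 in, s1 out → z = 272/21
pivot: s4 in, b out → z = 40/3
No improving column remains; optimal.

2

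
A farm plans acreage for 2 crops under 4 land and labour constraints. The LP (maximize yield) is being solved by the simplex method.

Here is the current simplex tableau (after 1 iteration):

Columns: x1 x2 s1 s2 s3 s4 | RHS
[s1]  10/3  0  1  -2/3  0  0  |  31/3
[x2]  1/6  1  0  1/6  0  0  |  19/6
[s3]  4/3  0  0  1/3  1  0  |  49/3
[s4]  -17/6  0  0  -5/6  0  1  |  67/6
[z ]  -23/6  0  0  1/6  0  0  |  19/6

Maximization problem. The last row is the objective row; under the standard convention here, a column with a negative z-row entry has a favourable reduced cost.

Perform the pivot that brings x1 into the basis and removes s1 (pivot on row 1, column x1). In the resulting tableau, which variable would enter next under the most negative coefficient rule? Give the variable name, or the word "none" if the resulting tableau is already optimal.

s2

Pivot element 10/3. New z-row = old z-row − (-23/6)·(row 1/(10/3)).
Updated z-row coefficients: x1: 0, x2: 0, s1: 23/20, s2: -3/5, s3: 0, s4: 0.
The most negative is -3/5 in column s2, so s2 would enter next.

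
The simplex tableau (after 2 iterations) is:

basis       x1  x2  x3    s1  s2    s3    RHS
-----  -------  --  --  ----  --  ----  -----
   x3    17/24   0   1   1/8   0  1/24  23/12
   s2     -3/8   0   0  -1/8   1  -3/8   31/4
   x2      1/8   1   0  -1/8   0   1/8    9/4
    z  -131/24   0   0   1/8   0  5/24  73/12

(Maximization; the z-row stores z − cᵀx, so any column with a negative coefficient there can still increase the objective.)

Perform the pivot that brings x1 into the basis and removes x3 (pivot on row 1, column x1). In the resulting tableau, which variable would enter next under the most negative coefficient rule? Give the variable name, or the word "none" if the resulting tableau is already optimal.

none

Pivot element 17/24. New z-row = old z-row − (-131/24)·(row 1/(17/24)).
Updated z-row coefficients: x1: 0, x2: 0, x3: 131/17, s1: 37/34, s2: 0, s3: 9/17.
No coefficient is strictly negative; the tableau after this pivot is optimal.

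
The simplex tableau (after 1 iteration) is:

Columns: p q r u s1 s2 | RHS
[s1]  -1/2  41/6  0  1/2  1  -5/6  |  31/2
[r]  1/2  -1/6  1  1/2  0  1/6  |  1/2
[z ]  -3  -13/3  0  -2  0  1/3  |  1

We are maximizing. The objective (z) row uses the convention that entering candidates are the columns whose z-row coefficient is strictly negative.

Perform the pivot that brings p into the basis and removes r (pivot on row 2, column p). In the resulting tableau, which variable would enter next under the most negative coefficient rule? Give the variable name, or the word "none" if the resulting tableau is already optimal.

Pivot element 1/2. New z-row = old z-row − (-3)·(row 2/(1/2)).
Updated z-row coefficients: p: 0, q: -16/3, r: 6, u: 1, s1: 0, s2: 4/3.
The most negative is -16/3 in column q, so q would enter next.

q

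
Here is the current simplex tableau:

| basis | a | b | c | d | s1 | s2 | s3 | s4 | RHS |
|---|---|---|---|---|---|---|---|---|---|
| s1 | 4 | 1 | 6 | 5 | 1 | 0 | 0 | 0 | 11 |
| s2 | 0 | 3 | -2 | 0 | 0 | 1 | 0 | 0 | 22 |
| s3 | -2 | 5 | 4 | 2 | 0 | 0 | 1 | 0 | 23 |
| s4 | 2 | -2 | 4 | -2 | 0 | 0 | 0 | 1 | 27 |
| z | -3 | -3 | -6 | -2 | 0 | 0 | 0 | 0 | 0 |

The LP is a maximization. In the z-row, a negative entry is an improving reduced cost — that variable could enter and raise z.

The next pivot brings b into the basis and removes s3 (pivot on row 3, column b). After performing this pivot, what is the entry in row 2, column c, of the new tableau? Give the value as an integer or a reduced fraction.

Pivot element is row 3, column b: 5.
Normalize row 3: new (row 3, c) = 4/5 = 4/5.
row 2 ← row 2 − 3·(new row 3): -2 − 3·(4/5) = -22/5.

-22/5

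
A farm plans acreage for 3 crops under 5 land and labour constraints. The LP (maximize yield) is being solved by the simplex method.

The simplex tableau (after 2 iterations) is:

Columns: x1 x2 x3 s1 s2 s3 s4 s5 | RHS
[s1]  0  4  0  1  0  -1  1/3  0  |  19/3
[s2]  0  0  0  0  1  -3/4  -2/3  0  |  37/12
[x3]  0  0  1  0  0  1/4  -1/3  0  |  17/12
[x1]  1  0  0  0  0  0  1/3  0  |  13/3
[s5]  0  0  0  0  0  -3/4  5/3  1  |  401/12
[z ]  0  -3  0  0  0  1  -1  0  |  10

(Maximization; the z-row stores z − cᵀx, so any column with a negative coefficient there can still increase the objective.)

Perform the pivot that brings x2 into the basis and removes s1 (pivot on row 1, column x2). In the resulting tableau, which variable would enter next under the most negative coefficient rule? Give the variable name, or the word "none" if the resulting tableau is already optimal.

Pivot element 4. New z-row = old z-row − (-3)·(row 1/4).
Updated z-row coefficients: x1: 0, x2: 0, x3: 0, s1: 3/4, s2: 0, s3: 1/4, s4: -3/4, s5: 0.
The most negative is -3/4 in column s4, so s4 would enter next.

s4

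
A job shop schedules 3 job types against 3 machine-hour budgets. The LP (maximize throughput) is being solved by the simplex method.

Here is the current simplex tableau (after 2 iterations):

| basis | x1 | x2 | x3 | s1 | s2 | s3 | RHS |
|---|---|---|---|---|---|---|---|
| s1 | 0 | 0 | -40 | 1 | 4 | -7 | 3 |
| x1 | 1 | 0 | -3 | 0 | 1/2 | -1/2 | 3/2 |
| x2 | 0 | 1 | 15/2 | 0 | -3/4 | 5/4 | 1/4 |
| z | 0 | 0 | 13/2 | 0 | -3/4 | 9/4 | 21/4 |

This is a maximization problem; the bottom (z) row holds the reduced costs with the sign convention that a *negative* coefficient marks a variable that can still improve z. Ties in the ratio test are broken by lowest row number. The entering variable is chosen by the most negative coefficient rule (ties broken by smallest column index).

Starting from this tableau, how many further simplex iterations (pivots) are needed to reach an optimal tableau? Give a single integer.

pivot: s2 in, s1 out → z = 93/16
pivot: x3 in, x1 out → z = 51/8
No improving column remains; optimal.

2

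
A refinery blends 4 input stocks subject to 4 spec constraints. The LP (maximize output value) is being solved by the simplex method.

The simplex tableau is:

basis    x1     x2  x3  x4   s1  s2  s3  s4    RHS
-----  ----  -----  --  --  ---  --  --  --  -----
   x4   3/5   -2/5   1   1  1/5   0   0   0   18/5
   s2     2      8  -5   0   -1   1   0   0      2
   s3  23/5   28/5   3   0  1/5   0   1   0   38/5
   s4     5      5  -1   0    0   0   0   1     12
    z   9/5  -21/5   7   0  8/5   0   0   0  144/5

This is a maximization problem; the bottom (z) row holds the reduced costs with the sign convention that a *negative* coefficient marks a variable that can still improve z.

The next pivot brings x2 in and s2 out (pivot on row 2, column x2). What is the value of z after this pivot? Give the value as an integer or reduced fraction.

597/20

Minimum ratio for x2: 2/8 = 1/4.
z changes by −(z-row coeff of x2)·ratio = −(-21/5)·(1/4) = 21/20.
New z = 144/5 + (21/20) = 597/20.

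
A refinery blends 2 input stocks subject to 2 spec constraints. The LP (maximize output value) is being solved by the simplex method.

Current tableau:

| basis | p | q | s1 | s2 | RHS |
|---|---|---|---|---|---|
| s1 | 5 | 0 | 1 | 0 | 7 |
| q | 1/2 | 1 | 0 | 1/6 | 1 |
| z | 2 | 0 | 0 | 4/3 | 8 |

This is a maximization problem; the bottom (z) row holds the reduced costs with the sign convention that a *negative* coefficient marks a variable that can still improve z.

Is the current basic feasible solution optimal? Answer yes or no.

No objective-row coefficient is strictly negative, so no entering variable exists; the tableau is optimal.

yes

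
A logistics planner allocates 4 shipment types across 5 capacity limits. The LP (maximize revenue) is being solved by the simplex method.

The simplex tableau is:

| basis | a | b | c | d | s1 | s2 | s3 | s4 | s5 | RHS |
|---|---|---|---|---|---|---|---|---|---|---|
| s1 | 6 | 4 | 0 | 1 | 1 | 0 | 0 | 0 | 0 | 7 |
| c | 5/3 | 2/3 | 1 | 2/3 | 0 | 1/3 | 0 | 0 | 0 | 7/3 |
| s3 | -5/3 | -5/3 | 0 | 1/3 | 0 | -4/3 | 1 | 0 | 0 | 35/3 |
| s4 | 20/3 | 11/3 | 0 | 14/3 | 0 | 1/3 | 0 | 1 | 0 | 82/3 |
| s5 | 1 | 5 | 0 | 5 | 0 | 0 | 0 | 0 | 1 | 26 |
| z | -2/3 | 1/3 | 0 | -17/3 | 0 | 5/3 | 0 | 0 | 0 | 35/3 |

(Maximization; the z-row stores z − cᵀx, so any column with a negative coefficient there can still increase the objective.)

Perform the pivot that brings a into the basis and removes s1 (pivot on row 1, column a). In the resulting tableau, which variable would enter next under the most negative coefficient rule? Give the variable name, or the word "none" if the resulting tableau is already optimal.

Pivot element 6. New z-row = old z-row − (-2/3)·(row 1/6).
Updated z-row coefficients: a: 0, b: 7/9, c: 0, d: -50/9, s1: 1/9, s2: 5/3, s3: 0, s4: 0, s5: 0.
The most negative is -50/9 in column d, so d would enter next.

d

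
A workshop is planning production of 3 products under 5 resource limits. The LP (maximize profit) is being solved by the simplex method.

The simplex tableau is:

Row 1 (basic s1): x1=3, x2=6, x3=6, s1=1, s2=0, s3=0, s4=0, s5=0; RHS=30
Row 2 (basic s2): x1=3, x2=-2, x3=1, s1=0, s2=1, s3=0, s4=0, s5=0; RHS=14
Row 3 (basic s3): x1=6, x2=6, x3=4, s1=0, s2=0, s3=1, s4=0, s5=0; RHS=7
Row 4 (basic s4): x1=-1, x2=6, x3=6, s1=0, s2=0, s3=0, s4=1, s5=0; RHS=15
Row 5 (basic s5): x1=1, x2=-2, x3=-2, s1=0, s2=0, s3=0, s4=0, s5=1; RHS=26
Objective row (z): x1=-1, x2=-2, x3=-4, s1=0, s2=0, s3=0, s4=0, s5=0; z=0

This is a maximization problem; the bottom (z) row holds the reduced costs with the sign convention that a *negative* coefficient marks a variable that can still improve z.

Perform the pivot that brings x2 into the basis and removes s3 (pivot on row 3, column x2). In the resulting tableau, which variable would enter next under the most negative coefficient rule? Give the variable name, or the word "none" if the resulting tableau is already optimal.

x3

Pivot element 6. New z-row = old z-row − (-2)·(row 3/6).
Updated z-row coefficients: x1: 1, x2: 0, x3: -8/3, s1: 0, s2: 0, s3: 1/3, s4: 0, s5: 0.
The most negative is -8/3 in column x3, so x3 would enter next.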